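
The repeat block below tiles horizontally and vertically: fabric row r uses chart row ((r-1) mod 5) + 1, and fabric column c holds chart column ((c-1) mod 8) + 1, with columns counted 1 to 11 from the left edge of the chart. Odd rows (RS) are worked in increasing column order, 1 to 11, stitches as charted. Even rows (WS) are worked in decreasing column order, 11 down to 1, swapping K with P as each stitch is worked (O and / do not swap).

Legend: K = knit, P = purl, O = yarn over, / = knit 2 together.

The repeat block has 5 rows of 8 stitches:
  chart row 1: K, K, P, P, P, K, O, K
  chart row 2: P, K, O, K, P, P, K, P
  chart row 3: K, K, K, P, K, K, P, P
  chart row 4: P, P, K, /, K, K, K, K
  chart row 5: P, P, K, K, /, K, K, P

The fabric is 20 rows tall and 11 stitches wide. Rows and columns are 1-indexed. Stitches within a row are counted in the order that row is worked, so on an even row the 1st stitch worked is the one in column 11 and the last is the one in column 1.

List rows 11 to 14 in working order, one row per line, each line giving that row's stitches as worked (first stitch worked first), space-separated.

Row 11: chart row 1, RS - tile across columns 1-11 and work as-is.
Row 12: chart row 2, WS - tiled (columns 1-11): P K O K P P K P P K O; work from column 11 back to 1 with K<->P swapped.
Row 13: chart row 3, RS - tile across columns 1-11 and work as-is.
Row 14: chart row 4, WS - tiled (columns 1-11): P P K / K K K K P P K; work from column 11 back to 1 with K<->P swapped.

== ROWS AS WORKED ==
K K P P P K O K K K P
O P K K P K K P O P K
K K K P K K P P K K K
P K K P P P P / P K K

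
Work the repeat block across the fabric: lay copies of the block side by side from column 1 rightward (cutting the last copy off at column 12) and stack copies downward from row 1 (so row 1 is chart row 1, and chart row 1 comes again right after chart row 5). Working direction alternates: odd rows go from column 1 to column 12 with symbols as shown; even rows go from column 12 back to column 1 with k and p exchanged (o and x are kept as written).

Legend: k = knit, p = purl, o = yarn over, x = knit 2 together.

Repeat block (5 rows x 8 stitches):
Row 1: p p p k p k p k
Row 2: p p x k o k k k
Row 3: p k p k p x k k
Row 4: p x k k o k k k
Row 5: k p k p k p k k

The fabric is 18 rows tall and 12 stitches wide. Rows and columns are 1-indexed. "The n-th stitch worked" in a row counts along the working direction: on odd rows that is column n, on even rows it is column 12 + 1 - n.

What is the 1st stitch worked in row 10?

Row 10 uses chart row ((10-1) mod 5)+1 = 5. Row 10 is even, so WS.
Chart row 5 tiled across columns 1-12: k p k p k p k k k p k p
WS: work from column 12 back to column 1 (reverse the tiled row), swapping k<->p (o and x unchanged).
Row 10 as worked: k p k p p p k p k p k p
Counting 1 along the worked row gives k.

Stitch:
k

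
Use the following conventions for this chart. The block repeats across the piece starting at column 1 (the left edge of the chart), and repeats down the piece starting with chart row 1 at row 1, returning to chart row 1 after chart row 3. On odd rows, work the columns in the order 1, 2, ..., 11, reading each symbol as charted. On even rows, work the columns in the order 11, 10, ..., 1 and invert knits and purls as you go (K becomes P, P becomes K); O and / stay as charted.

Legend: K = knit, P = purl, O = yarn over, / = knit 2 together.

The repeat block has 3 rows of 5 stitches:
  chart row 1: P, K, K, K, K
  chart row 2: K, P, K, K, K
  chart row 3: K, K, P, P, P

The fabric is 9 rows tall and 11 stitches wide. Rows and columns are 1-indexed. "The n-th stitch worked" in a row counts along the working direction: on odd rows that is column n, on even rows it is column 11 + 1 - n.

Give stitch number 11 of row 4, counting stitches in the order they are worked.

Result:
K

Derivation:
For row 4: chart row = ((4-1) mod 3) + 1 = 1; this is a WS (even) row.
Chart row 1 tiled across columns 1-11: P K K K K P K K K K P
WS: work from column 11 back to column 1 (reverse the tiled row), swapping K<->P (O and / unchanged).
Row 4 as worked: K P P P P K P P P P K
The 11th stitch worked is K.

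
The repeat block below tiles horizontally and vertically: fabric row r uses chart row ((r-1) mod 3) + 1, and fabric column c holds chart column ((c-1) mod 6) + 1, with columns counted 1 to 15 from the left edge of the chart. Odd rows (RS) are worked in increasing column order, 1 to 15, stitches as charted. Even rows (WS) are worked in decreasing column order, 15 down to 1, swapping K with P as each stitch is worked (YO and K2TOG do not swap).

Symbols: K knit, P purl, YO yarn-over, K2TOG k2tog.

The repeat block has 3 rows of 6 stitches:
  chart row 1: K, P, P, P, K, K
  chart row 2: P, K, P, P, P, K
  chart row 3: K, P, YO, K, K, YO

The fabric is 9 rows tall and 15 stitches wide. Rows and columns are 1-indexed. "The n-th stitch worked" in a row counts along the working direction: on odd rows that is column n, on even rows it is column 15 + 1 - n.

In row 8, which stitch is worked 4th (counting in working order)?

For row 8: chart row = ((8-1) mod 3) + 1 = 2; this is a WS (even) row.
Chart row 2 tiled across columns 1-15: P K P P P K P K P P P K P K P
WS row: flip the tiled sequence (start at column 15) and apply K<->P; YO and K2TOG stay.
Row 8 as worked: K P K P K K K P K P K K K P K
Stitch 4 in working order -> P

Result:
P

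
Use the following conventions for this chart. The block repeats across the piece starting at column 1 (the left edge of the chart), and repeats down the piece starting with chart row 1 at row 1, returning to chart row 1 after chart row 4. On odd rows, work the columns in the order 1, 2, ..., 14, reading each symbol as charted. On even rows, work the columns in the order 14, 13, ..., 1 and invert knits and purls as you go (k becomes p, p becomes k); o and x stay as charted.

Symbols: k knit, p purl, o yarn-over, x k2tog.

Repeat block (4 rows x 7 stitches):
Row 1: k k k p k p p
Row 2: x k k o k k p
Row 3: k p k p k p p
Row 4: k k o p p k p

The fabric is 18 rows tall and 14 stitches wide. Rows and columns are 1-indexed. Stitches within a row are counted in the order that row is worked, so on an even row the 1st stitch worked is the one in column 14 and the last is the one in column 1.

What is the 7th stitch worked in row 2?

== STITCH ==
x

Derivation:
Row 2: (2-1) mod 4 = 1, so use chart row 2. Even row -> WS.
Chart row 2 tiled across columns 1-14: x k k o k k p x k k o k k p
WS row: flip the tiled sequence (start at column 14) and apply k<->p; o and x stay.
Row 2 as worked: k p p o p p x k p p o p p x
Counting 7 along the worked row gives x.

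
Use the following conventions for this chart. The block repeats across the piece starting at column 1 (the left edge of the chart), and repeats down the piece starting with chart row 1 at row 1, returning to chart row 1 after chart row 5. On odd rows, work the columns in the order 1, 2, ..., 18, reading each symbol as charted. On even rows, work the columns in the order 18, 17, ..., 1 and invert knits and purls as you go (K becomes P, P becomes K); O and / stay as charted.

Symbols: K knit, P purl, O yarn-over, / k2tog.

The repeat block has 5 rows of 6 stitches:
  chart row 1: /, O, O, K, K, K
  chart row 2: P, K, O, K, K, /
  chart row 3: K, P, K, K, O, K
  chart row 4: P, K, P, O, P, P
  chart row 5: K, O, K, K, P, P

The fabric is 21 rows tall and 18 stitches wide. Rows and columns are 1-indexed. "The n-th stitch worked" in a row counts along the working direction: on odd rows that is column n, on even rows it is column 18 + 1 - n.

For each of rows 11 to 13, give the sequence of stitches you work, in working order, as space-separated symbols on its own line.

Row 11: chart row 1, RS - tile across columns 1-18 and work as-is.
Row 12: chart row 2, WS - tiled (columns 1-18): P K O K K / P K O K K / P K O K K /; work from column 18 back to 1 with K<->P swapped.
Row 13: chart row 3, RS - tile across columns 1-18 and work as-is.

== ROWS AS WORKED ==
/ O O K K K / O O K K K / O O K K K
/ P P O P K / P P O P K / P P O P K
K P K K O K K P K K O K K P K K O K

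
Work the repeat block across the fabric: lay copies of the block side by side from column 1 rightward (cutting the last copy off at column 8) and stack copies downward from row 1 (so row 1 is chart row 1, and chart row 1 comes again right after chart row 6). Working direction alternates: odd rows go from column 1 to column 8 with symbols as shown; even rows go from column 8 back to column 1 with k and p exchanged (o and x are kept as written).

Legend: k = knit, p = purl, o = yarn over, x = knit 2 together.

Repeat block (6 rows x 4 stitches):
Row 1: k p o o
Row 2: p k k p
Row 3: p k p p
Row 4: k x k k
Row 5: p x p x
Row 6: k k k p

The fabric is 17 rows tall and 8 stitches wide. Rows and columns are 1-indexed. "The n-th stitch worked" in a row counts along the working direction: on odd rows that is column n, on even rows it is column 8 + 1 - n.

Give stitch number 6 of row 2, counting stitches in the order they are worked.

For row 2: chart row = ((2-1) mod 6) + 1 = 2; this is a WS (even) row.
Chart row 2 tiled across columns 1-8: p k k p p k k p
Wrong side: read the tiled row from column 8 down to 1 and exchange k with p (leave o, x).
Row 2 as worked: k p p k k p p k
Stitch 6 in working order -> p

Stitch:
p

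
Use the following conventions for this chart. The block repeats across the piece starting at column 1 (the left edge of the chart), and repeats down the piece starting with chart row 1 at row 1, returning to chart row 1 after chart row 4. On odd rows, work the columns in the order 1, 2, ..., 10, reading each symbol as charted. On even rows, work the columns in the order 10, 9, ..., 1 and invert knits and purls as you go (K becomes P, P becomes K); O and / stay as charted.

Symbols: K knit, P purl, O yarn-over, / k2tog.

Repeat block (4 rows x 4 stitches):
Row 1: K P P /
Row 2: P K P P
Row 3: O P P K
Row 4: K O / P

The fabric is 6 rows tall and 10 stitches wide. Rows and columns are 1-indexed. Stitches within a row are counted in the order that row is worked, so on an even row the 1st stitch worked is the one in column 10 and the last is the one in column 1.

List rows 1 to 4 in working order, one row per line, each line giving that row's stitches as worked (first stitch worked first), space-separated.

Row 1: chart row 1, RS - tile across columns 1-10 and work as-is.
Row 2: chart row 2, WS - tiled (columns 1-10): P K P P P K P P P K; work from column 10 back to 1 with K<->P swapped.
Row 3: chart row 3, RS - tile across columns 1-10 and work as-is.
Row 4: chart row 4, WS - tiled (columns 1-10): K O / P K O / P K O; work from column 10 back to 1 with K<->P swapped.

Rows as worked:
K P P / K P P / K P
P K K K P K K K P K
O P P K O P P K O P
O P K / O P K / O P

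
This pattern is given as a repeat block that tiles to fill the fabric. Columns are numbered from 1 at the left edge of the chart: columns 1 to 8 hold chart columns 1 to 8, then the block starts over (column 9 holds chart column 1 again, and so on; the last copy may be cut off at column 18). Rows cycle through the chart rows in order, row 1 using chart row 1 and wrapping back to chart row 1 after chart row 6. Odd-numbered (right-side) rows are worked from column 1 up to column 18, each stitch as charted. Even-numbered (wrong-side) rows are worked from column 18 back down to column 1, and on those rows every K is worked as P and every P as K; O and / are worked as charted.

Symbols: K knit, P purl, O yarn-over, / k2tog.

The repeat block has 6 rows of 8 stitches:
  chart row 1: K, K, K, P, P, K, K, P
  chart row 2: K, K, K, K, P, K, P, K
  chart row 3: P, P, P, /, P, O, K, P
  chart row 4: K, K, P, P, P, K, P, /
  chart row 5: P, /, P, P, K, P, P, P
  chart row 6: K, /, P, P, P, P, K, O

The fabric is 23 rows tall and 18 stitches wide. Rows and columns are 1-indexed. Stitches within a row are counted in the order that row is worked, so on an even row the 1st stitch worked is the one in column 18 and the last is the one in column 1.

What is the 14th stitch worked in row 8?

== STITCH ==
K

Derivation:
Row 8 uses chart row ((8-1) mod 6)+1 = 2. Row 8 is even, so WS.
Chart row 2 tiled across columns 1-18: K K K K P K P K K K K K P K P K K K
Wrong side: read the tiled row from column 18 down to 1 and exchange K with P (leave O, /).
Row 8 as worked: P P P K P K P P P P P K P K P P P P
The 14th stitch worked is K.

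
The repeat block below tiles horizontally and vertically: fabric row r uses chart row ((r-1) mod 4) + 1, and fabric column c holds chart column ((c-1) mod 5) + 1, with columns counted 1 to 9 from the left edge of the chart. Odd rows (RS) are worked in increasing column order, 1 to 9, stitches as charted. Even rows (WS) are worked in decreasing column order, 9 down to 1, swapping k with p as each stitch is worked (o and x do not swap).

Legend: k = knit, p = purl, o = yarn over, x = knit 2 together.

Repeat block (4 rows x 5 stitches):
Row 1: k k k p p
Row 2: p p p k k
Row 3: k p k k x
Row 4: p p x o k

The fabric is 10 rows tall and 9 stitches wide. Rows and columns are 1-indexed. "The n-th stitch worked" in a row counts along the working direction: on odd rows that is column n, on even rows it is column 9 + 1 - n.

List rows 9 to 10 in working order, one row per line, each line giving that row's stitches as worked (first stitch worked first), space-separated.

Row 9: chart row 1, RS - tile across columns 1-9 and work as-is.
Row 10: chart row 2, WS - tiled (columns 1-9): p p p k k p p p k; work from column 9 back to 1 with k<->p swapped.

Result:
k k k p p k k k p
p k k k p p k k k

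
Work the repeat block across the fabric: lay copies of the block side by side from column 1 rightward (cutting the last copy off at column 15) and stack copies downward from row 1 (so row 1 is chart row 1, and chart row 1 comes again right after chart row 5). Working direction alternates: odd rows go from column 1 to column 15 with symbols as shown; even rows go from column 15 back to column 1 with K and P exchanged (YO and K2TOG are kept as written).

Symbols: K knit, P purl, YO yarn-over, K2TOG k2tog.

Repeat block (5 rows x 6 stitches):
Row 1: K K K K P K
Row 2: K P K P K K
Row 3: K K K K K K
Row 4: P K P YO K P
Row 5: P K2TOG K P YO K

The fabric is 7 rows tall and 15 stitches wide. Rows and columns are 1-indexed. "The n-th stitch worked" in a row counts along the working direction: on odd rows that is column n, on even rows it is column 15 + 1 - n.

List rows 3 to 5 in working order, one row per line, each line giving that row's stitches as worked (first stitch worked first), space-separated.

Row 3: chart row 3, RS - tile across columns 1-15 and work as-is.
Row 4: chart row 4, WS - tiled (columns 1-15): P K P YO K P P K P YO K P P K P; work from column 15 back to 1 with K<->P swapped.
Row 5: chart row 5, RS - tile across columns 1-15 and work as-is.

Result:
K K K K K K K K K K K K K K K
K P K K P YO K P K K P YO K P K
P K2TOG K P YO K P K2TOG K P YO K P K2TOG K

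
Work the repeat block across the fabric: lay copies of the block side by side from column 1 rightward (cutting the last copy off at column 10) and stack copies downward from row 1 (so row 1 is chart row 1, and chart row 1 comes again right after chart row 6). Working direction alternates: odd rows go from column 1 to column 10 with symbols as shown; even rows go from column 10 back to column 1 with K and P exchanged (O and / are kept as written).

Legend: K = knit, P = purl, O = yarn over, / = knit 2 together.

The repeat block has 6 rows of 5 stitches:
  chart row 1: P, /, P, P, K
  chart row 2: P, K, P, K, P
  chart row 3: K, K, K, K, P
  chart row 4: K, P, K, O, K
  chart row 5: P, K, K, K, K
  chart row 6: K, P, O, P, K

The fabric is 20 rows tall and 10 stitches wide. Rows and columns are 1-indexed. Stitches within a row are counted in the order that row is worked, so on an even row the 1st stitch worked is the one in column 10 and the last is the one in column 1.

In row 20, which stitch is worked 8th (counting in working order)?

Row 20: (20-1) mod 6 = 1, so use chart row 2. Even row -> WS.
Chart row 2 tiled across columns 1-10: P K P K P P K P K P
Wrong side: read the tiled row from column 10 down to 1 and exchange K with P (leave O, /).
Row 20 as worked: K P K P K K P K P K
Counting 8 along the worked row gives K.

Result:
K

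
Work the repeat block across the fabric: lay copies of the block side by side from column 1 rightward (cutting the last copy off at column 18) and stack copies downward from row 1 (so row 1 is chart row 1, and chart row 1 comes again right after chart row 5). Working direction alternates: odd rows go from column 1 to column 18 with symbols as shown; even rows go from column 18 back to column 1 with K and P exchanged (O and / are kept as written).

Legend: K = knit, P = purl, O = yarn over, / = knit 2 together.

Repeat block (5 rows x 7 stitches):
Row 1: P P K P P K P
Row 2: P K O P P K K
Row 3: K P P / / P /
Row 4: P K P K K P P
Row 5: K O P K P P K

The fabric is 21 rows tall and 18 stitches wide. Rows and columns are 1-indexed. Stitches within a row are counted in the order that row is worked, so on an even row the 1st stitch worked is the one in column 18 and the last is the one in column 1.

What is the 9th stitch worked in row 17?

Row 17 uses chart row ((17-1) mod 5)+1 = 2. Row 17 is odd, so RS.
Chart row 2 tiled across columns 1-18: P K O P P K K P K O P P K K P K O P
Right side: take the tiled row as-is (worked left to right from column 1).
The 9th stitch worked is K.

Result:
K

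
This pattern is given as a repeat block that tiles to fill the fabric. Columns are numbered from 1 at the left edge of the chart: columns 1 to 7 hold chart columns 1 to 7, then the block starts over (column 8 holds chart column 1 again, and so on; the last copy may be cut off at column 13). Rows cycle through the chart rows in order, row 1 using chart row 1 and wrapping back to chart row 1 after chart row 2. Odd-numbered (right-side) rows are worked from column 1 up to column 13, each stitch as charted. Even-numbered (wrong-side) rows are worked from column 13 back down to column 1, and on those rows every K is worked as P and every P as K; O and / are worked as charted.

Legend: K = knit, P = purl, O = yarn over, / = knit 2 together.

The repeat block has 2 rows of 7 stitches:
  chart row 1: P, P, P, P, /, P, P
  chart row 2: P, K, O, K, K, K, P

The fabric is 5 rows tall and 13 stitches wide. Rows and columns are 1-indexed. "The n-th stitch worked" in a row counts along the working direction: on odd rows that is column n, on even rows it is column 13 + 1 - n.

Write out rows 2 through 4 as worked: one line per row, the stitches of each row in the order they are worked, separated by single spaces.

Row 2: chart row 2, WS - tiled (columns 1-13): P K O K K K P P K O K K K; work from column 13 back to 1 with K<->P swapped.
Row 3: chart row 1, RS - tile across columns 1-13 and work as-is.
Row 4: chart row 2, WS - tiled (columns 1-13): P K O K K K P P K O K K K; work from column 13 back to 1 with K<->P swapped.

Rows as worked:
P P P O P K K P P P O P K
P P P P / P P P P P P / P
P P P O P K K P P P O P K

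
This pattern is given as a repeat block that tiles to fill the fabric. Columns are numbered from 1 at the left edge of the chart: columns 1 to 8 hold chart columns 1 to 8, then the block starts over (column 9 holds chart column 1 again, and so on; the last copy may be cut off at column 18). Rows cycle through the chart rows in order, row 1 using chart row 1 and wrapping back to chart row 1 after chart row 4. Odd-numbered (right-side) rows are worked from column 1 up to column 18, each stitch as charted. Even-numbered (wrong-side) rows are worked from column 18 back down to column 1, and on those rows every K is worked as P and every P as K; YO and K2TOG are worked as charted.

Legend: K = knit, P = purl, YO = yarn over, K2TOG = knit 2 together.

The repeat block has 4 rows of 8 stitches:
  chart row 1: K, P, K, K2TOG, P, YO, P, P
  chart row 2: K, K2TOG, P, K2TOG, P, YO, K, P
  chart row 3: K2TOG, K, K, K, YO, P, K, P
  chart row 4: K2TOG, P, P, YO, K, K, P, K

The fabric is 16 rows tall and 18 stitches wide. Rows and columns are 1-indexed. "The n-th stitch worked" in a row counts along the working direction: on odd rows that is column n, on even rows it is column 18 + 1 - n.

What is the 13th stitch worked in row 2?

Stitch:
YO

Derivation:
For row 2: chart row = ((2-1) mod 4) + 1 = 2; this is a WS (even) row.
Chart row 2 tiled across columns 1-18: K K2TOG P K2TOG P YO K P K K2TOG P K2TOG P YO K P K K2TOG
WS: work from column 18 back to column 1 (reverse the tiled row), swapping K<->P (YO and K2TOG unchanged).
Row 2 as worked: K2TOG P K P YO K K2TOG K K2TOG P K P YO K K2TOG K K2TOG P
Counting 13 along the worked row gives YO.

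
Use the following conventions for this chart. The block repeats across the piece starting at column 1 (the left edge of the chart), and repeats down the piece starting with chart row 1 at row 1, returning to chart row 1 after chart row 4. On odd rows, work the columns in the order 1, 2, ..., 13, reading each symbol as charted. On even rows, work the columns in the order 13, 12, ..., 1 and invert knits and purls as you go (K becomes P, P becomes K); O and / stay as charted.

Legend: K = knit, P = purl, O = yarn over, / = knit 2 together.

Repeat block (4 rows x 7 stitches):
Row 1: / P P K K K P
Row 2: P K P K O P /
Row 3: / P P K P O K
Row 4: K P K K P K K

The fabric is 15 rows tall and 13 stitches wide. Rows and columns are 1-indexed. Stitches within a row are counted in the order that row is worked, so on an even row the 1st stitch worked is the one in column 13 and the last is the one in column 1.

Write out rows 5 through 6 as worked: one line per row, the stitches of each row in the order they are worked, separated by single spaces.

Rows as worked:
/ P P K K K P / P P K K K
K O P K P K / K O P K P K

Derivation:
Row 5: chart row 1, RS - tile across columns 1-13 and work as-is.
Row 6: chart row 2, WS - tiled (columns 1-13): P K P K O P / P K P K O P; work from column 13 back to 1 with K<->P swapped.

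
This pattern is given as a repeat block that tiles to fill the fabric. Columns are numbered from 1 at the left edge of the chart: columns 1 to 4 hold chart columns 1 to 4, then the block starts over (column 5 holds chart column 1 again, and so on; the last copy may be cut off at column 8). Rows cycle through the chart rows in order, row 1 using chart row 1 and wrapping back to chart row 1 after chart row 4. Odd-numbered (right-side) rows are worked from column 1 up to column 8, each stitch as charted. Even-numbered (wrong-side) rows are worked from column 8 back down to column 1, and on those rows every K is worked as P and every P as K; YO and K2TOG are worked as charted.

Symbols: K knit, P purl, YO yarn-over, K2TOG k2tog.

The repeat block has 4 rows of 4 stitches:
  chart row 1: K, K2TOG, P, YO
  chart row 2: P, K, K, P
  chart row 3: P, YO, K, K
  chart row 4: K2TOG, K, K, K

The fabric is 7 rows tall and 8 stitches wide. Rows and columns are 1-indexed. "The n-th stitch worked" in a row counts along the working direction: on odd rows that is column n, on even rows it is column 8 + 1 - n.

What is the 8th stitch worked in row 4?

Result:
K2TOG

Derivation:
For row 4: chart row = ((4-1) mod 4) + 1 = 4; this is a WS (even) row.
Chart row 4 tiled across columns 1-8: K2TOG K K K K2TOG K K K
WS row: flip the tiled sequence (start at column 8) and apply K<->P; YO and K2TOG stay.
Row 4 as worked: P P P K2TOG P P P K2TOG
Stitch 8 in working order -> K2TOG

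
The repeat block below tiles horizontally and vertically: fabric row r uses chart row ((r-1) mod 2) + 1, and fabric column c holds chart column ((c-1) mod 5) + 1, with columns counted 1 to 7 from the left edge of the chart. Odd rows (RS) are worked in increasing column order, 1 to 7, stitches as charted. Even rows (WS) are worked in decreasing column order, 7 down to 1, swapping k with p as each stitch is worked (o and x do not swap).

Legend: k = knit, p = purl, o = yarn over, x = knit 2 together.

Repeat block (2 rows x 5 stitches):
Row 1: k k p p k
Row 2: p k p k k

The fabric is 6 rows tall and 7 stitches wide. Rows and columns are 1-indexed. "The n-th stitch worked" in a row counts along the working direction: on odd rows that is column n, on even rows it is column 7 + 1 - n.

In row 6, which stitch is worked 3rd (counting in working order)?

Result:
p

Derivation:
Row 6 uses chart row ((6-1) mod 2)+1 = 2. Row 6 is even, so WS.
Chart row 2 tiled across columns 1-7: p k p k k p k
Wrong side: read the tiled row from column 7 down to 1 and exchange k with p (leave o, x).
Row 6 as worked: p k p p k p k
The 3rd stitch worked is p.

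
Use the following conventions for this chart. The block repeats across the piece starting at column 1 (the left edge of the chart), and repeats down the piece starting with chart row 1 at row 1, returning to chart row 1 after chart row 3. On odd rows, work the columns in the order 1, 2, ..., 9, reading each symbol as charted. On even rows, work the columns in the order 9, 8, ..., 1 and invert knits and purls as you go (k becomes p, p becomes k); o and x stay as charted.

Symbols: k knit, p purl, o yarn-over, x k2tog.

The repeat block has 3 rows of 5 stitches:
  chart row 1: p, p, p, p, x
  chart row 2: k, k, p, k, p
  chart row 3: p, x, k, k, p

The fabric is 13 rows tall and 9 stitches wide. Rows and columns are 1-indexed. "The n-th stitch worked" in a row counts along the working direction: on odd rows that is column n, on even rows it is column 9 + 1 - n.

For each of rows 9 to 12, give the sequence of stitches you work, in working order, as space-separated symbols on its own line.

Rows as worked:
p x k k p p x k k
k k k k x k k k k
k k p k p k k p k
p p x k k p p x k

Derivation:
Row 9: chart row 3, RS - tile across columns 1-9 and work as-is.
Row 10: chart row 1, WS - tiled (columns 1-9): p p p p x p p p p; work from column 9 back to 1 with k<->p swapped.
Row 11: chart row 2, RS - tile across columns 1-9 and work as-is.
Row 12: chart row 3, WS - tiled (columns 1-9): p x k k p p x k k; work from column 9 back to 1 with k<->p swapped.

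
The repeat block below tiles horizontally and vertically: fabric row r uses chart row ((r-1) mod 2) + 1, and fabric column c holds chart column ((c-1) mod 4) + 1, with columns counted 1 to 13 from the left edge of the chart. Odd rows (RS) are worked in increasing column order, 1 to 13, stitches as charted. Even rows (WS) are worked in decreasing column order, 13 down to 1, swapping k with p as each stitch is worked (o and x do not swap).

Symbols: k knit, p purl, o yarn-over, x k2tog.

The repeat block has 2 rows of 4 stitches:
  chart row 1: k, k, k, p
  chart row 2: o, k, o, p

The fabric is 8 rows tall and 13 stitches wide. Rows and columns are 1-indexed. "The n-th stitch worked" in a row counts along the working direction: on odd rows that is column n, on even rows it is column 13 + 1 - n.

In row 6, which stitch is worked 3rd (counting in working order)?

For row 6: chart row = ((6-1) mod 2) + 1 = 2; this is a WS (even) row.
Chart row 2 tiled across columns 1-13: o k o p o k o p o k o p o
Wrong side: read the tiled row from column 13 down to 1 and exchange k with p (leave o, x).
Row 6 as worked: o k o p o k o p o k o p o
Stitch 3 in working order -> o

Result:
o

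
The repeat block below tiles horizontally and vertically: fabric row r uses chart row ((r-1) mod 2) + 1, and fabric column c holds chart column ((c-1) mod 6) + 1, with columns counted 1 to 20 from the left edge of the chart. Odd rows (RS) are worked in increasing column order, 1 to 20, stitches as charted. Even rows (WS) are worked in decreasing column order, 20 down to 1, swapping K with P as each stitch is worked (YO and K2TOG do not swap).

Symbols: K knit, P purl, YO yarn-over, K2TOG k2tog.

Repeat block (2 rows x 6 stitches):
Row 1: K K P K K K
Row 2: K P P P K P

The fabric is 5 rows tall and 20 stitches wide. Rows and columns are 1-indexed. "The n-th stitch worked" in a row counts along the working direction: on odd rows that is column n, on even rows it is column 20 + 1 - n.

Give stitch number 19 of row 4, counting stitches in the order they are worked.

Row 4 uses chart row ((4-1) mod 2)+1 = 2. Row 4 is even, so WS.
Chart row 2 tiled across columns 1-20: K P P P K P K P P P K P K P P P K P K P
Wrong side: read the tiled row from column 20 down to 1 and exchange K with P (leave YO, K2TOG).
Row 4 as worked: K P K P K K K P K P K K K P K P K K K P
The 19th stitch worked is K.

== STITCH ==
K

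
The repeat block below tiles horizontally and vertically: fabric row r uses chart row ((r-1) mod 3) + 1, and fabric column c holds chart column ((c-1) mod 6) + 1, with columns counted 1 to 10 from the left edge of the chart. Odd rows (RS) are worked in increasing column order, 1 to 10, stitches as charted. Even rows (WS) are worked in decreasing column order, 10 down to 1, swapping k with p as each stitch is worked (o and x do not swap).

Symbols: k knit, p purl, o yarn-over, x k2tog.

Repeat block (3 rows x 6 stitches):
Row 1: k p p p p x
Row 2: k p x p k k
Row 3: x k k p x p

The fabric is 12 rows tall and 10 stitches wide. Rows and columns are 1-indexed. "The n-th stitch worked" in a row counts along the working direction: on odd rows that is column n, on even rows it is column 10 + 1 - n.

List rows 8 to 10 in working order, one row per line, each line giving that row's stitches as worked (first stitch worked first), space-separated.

Rows as worked:
k x k p p p k x k p
x k k p x p x k k p
k k k p x k k k k p

Derivation:
Row 8: chart row 2, WS - tiled (columns 1-10): k p x p k k k p x p; work from column 10 back to 1 with k<->p swapped.
Row 9: chart row 3, RS - tile across columns 1-10 and work as-is.
Row 10: chart row 1, WS - tiled (columns 1-10): k p p p p x k p p p; work from column 10 back to 1 with k<->p swapped.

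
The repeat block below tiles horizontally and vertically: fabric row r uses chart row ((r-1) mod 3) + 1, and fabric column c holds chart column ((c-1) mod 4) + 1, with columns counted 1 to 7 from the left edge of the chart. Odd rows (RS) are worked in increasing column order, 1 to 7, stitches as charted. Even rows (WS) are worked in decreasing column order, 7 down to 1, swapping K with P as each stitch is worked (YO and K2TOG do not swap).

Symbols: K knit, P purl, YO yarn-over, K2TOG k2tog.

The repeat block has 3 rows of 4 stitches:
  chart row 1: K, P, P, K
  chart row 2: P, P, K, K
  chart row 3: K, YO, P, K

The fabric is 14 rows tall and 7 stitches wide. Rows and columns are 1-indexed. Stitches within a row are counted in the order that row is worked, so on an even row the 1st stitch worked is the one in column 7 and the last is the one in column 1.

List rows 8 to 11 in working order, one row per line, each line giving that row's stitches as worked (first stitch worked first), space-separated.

Rows as worked:
P K K P P K K
K YO P K K YO P
K K P P K K P
P P K K P P K

Derivation:
Row 8: chart row 2, WS - tiled (columns 1-7): P P K K P P K; work from column 7 back to 1 with K<->P swapped.
Row 9: chart row 3, RS - tile across columns 1-7 and work as-is.
Row 10: chart row 1, WS - tiled (columns 1-7): K P P K K P P; work from column 7 back to 1 with K<->P swapped.
Row 11: chart row 2, RS - tile across columns 1-7 and work as-is.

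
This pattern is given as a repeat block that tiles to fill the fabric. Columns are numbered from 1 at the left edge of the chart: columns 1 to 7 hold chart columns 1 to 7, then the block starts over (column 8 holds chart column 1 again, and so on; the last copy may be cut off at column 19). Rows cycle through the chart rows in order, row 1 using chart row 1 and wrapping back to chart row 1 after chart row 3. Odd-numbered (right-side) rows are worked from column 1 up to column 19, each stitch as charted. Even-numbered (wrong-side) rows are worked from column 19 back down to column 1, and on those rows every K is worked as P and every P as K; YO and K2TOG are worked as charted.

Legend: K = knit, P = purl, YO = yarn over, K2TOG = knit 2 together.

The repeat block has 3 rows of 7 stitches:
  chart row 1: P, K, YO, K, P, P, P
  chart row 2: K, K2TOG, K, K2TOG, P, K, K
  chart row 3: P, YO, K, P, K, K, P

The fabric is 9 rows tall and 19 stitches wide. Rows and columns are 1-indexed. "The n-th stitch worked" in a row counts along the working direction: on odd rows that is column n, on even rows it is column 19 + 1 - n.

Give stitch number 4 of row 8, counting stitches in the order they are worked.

Stitch:
K2TOG

Derivation:
For row 8: chart row = ((8-1) mod 3) + 1 = 2; this is a WS (even) row.
Chart row 2 tiled across columns 1-19: K K2TOG K K2TOG P K K K K2TOG K K2TOG P K K K K2TOG K K2TOG P
Wrong side: read the tiled row from column 19 down to 1 and exchange K with P (leave YO, K2TOG).
Row 8 as worked: K K2TOG P K2TOG P P P K K2TOG P K2TOG P P P K K2TOG P K2TOG P
The 4th stitch worked is K2TOG.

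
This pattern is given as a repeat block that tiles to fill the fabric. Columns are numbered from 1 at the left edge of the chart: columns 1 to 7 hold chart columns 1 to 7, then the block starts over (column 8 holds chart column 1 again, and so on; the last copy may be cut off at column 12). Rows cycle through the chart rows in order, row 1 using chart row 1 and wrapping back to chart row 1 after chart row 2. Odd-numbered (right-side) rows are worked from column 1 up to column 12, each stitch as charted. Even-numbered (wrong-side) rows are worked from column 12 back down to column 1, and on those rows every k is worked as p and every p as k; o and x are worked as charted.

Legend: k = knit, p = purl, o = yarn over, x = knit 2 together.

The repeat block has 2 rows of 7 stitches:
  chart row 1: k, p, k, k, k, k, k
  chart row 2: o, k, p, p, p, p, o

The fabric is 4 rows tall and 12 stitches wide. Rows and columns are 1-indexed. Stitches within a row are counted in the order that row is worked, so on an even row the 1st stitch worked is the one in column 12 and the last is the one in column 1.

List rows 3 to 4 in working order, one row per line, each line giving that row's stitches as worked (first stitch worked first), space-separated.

Row 3: chart row 1, RS - tile across columns 1-12 and work as-is.
Row 4: chart row 2, WS - tiled (columns 1-12): o k p p p p o o k p p p; work from column 12 back to 1 with k<->p swapped.

Result:
k p k k k k k k p k k k
k k k p o o k k k k p o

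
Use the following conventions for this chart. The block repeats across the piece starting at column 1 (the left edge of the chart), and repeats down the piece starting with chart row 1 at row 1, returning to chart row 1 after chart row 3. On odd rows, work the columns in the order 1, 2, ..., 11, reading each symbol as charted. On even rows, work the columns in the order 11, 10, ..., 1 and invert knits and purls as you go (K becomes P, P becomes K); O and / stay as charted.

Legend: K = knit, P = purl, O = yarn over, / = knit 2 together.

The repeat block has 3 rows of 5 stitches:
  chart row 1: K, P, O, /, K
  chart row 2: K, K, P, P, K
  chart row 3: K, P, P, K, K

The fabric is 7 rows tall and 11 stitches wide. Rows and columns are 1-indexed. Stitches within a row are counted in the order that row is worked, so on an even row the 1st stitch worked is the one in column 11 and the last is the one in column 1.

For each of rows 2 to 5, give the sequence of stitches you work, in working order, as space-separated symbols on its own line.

Result:
P P K K P P P K K P P
K P P K K K P P K K K
P P / O K P P / O K P
K K P P K K K P P K K

Derivation:
Row 2: chart row 2, WS - tiled (columns 1-11): K K P P K K K P P K K; work from column 11 back to 1 with K<->P swapped.
Row 3: chart row 3, RS - tile across columns 1-11 and work as-is.
Row 4: chart row 1, WS - tiled (columns 1-11): K P O / K K P O / K K; work from column 11 back to 1 with K<->P swapped.
Row 5: chart row 2, RS - tile across columns 1-11 and work as-is.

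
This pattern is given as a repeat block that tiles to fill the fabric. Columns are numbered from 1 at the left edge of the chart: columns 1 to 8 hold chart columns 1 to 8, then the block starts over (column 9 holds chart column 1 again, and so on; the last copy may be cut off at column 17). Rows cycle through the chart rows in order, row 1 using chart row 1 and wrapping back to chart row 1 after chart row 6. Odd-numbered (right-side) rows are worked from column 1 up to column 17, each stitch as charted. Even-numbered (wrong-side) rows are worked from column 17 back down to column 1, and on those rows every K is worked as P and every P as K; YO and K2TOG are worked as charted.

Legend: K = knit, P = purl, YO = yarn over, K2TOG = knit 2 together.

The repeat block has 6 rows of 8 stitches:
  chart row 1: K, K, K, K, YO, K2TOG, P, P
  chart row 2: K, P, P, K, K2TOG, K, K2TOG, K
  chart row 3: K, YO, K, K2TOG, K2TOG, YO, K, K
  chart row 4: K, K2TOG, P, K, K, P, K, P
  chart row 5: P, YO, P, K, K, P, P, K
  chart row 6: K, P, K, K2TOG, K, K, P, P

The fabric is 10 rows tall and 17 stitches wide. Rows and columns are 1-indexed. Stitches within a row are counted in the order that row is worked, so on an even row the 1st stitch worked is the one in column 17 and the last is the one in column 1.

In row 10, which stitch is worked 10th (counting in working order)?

Stitch:
K

Derivation:
Row 10 uses chart row ((10-1) mod 6)+1 = 4. Row 10 is even, so WS.
Chart row 4 tiled across columns 1-17: K K2TOG P K K P K P K K2TOG P K K P K P K
WS row: flip the tiled sequence (start at column 17) and apply K<->P; YO and K2TOG stay.
Row 10 as worked: P K P K P P K K2TOG P K P K P P K K2TOG P
Counting 10 along the worked row gives K.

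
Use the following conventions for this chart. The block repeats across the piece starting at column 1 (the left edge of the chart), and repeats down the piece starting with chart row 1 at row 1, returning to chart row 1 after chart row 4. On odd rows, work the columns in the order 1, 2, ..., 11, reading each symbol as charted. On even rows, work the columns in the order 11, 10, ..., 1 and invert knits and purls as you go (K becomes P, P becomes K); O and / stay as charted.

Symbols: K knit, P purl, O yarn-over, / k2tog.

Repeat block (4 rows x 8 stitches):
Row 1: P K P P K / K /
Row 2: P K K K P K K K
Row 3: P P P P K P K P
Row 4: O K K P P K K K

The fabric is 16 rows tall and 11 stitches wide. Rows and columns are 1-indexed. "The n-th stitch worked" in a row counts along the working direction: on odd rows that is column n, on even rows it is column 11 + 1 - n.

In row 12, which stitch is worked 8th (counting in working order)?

Row 12: (12-1) mod 4 = 3, so use chart row 4. Even row -> WS.
Chart row 4 tiled across columns 1-11: O K K P P K K K O K K
Wrong side: read the tiled row from column 11 down to 1 and exchange K with P (leave O, /).
Row 12 as worked: P P O P P P K K P P O
The 8th stitch worked is K.

== STITCH ==
K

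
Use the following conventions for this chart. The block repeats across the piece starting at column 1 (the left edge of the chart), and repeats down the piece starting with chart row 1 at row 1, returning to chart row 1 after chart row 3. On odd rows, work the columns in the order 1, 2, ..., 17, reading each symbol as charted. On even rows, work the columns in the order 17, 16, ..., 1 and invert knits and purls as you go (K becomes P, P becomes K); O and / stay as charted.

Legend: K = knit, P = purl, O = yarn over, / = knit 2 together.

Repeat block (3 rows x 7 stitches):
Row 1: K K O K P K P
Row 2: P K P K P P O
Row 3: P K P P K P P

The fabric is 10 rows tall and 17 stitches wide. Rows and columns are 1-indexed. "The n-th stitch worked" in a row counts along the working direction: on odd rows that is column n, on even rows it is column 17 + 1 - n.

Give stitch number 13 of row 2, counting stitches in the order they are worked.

Stitch:
K

Derivation:
For row 2: chart row = ((2-1) mod 3) + 1 = 2; this is a WS (even) row.
Chart row 2 tiled across columns 1-17: P K P K P P O P K P K P P O P K P
Wrong side: read the tiled row from column 17 down to 1 and exchange K with P (leave O, /).
Row 2 as worked: K P K O K K P K P K O K K P K P K
Counting 13 along the worked row gives K.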